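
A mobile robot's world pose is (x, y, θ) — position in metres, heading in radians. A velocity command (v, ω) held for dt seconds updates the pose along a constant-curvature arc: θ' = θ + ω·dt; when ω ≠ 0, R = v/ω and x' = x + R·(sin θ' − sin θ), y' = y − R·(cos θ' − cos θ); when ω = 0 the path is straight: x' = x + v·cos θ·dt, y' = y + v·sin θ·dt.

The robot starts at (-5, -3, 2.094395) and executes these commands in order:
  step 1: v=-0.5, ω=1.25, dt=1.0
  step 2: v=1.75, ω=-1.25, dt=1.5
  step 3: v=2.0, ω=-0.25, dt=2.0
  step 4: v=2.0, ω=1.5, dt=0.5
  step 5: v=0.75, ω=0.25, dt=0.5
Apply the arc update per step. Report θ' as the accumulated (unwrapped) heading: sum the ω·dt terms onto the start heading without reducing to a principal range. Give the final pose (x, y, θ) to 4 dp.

step 1: θ'=3.3444 (R=-0.4000) → pose (-4.5730, -3.1918, 3.3444)
step 2: θ'=1.4694 (R=-1.4000) → pose (-6.2478, -1.6788, 1.4694)
step 3: θ'=0.9694 (R=-8.0000) → pose (-4.8853, 2.0378, 0.9694)
step 4: θ'=1.7194 (R=1.3333) → pose (-4.6660, 2.9896, 1.7194)
step 5: θ'=1.8444 (R=3.0000) → pose (-4.7445, 3.3560, 1.8444)

(-4.7445, 3.3560, 1.8444)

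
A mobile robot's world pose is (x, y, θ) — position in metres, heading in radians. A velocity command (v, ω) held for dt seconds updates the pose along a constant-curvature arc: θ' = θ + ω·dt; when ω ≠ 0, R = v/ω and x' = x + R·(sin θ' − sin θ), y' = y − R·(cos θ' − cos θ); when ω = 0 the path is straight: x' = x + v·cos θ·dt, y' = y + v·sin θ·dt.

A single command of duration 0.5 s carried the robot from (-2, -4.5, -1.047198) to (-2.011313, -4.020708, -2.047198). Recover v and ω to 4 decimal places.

v = -1.0000, ω = -2.0000

Δθ = -2.047198 − -1.047198 = -1.000000
ω = Δθ/dt = -1.000000/0.5 = -2.0000
R = −Δy/(cos θ' − cos θ) = 0.5000
v = R·ω = 0.5000·-2.0000 = -1.0000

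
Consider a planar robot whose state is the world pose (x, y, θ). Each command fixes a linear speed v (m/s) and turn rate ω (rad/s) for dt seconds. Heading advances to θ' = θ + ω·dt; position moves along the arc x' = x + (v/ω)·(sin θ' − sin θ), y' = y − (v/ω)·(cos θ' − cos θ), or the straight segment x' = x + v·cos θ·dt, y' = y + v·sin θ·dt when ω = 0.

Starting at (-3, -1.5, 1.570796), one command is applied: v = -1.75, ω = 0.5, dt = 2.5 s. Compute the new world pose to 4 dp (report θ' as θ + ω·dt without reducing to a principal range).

(-0.6036, -4.8214, 2.8208)

θ' = 1.5708 + 0.5·2.5 = 2.8208
R = v/ω = -1.75/0.5 = -3.5000
x' = -3 + -3.5000·(sin 2.8208 − sin 1.5708) = -0.6036
y' = -1.5 − -3.5000·(cos 2.8208 − cos 1.5708) = -4.8214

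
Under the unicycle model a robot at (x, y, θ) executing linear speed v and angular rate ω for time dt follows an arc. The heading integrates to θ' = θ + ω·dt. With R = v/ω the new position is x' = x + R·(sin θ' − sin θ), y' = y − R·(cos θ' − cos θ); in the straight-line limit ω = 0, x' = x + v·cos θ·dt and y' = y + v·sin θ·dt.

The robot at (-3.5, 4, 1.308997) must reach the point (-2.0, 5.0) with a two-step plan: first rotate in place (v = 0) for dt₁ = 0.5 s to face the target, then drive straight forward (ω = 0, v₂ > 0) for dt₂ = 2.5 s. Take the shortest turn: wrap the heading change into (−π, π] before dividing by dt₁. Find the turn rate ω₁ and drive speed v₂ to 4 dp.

heading to target = atan2(5−4, -2−-3.5) = 0.5880
Δθ = wrap(0.5880 − 1.3090) = -0.7210; ω₁ = Δθ/dt₁ = -1.4420
distance = √((-2−-3.5)² + (5−4)²) = 1.8028; v₂ = distance/dt₂ = 0.7211

ω₁ = -1.4420, v₂ = 0.7211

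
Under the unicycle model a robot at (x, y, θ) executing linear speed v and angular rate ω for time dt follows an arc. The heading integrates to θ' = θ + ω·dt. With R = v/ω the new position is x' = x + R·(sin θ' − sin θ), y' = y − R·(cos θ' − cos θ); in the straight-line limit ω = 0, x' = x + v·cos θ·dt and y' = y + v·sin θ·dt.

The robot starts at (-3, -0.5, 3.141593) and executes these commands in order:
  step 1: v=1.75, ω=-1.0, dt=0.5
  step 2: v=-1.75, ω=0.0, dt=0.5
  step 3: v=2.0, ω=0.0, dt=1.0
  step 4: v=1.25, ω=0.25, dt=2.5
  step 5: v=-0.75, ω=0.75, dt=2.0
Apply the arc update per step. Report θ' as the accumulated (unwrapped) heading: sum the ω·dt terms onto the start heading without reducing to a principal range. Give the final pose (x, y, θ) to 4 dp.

(-6.9729, 1.8730, 4.7666)

step 1: θ'=2.6416 (R=-1.7500) → pose (-3.8390, -0.2858, 2.6416)
step 2: θ'=2.6416 (straight) → pose (-3.0711, -0.7053, 2.6416)
step 3: θ'=2.6416 (straight) → pose (-4.8263, 0.2536, 2.6416)
step 4: θ'=3.2666 (R=5.0000) → pose (-7.8468, 0.8267, 3.2666)
step 5: θ'=4.7666 (R=-1.0000) → pose (-6.9729, 1.8730, 4.7666)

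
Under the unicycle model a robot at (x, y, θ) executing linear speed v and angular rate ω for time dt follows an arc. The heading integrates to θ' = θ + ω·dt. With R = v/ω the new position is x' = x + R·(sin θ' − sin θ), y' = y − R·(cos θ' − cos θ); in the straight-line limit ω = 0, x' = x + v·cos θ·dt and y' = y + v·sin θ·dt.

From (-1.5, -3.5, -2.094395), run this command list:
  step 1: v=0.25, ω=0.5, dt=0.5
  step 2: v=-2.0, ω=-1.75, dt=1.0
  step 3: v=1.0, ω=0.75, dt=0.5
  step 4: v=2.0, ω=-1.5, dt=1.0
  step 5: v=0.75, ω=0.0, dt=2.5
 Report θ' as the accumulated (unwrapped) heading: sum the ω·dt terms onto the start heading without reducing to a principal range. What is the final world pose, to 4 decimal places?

step 1: θ'=-1.8444 (R=0.5000) → pose (-1.5484, -3.6149, -1.8444)
step 2: θ'=-3.5944 (R=1.1429) → pose (0.0519, -2.8960, -3.5944)
step 3: θ'=-3.2194 (R=1.3333) → pose (-0.4277, -2.7657, -3.2194)
step 4: θ'=-4.7194 (R=-1.3333) → pose (-1.6574, -1.4270, -4.7194)
step 5: θ'=-4.7194 (straight) → pose (-1.6443, 0.4479, -4.7194)

(-1.6443, 0.4479, -4.7194)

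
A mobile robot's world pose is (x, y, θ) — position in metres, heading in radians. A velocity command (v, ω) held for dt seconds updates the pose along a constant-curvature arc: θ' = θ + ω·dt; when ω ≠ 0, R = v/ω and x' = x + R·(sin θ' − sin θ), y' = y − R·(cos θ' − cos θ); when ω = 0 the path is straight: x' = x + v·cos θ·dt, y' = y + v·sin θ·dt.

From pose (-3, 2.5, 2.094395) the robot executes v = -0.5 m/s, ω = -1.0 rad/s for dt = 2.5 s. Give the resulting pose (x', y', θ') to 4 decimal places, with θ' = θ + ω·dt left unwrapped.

(-3.6303, 1.7906, -0.4056)

θ' = 2.0944 + -1.0·2.5 = -0.4056
R = v/ω = -0.5/-1.0 = 0.5000
x' = -3 + 0.5000·(sin -0.4056 − sin 2.0944) = -3.6303
y' = 2.5 − 0.5000·(cos -0.4056 − cos 2.0944) = 1.7906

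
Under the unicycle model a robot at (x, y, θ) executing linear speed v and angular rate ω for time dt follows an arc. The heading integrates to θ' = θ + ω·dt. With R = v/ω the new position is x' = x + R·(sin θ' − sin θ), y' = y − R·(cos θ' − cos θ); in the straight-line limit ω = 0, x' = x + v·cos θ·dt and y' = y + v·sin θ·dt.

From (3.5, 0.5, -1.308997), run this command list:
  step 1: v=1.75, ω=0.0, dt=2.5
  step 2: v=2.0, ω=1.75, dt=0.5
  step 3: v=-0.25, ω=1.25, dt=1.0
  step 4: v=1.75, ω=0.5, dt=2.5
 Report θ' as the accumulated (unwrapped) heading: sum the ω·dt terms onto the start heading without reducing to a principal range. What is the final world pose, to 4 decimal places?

step 1: θ'=-1.3090 (straight) → pose (4.6323, -3.7259, -1.3090)
step 2: θ'=-0.4340 (R=1.1429) → pose (5.2557, -4.4670, -0.4340)
step 3: θ'=0.8160 (R=-0.2000) → pose (5.0259, -4.5115, 0.8160)
step 4: θ'=2.0660 (R=3.5000) → pose (5.5560, -0.4502, 2.0660)

(5.5560, -0.4502, 2.0660)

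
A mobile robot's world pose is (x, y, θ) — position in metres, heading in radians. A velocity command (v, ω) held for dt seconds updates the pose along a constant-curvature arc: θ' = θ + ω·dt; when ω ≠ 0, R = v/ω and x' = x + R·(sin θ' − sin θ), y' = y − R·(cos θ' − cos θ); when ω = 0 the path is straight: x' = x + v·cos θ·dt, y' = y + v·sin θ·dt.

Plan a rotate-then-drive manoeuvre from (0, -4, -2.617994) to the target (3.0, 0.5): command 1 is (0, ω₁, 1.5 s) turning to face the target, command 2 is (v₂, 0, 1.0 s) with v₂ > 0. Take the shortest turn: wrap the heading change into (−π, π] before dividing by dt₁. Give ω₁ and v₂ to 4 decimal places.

heading to target = atan2(0.5−-4, 3−0) = 0.9828
Δθ = wrap(0.9828 − -2.6180) = -2.6824; ω₁ = Δθ/dt₁ = -1.7883
distance = √((3−0)² + (0.5−-4)²) = 5.4083; v₂ = distance/dt₂ = 5.4083

ω₁ = -1.7883, v₂ = 5.4083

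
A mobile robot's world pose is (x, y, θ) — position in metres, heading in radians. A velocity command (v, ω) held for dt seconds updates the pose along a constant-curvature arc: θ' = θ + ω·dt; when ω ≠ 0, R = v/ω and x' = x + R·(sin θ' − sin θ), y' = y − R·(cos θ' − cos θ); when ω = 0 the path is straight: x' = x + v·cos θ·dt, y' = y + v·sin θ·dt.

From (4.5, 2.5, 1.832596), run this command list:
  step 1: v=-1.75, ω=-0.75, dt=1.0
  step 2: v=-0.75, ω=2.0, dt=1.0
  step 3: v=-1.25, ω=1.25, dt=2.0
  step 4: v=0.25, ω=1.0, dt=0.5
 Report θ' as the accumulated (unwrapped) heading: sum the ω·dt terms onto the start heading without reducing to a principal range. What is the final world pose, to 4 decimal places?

(5.4310, 1.9603, 6.0826)

step 1: θ'=1.0826 (R=2.3333) → pose (4.3069, 0.8017, 1.0826)
step 2: θ'=3.0826 (R=-0.3750) → pose (4.6160, 0.2514, 3.0826)
step 3: θ'=5.5826 (R=-1.0000) → pose (5.3196, 2.0142, 5.5826)
step 4: θ'=6.0826 (R=0.2500) → pose (5.4310, 1.9603, 6.0826)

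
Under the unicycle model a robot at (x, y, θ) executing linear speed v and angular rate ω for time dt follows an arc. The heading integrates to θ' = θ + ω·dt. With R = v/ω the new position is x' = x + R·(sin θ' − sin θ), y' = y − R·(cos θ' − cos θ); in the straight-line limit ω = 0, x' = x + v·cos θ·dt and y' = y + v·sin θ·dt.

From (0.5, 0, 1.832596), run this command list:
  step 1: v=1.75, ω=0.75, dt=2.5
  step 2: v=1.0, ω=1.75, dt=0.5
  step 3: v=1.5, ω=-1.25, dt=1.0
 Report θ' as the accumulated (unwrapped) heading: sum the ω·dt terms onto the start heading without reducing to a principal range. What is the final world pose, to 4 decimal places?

(-4.2274, -0.0657, 3.3326)

step 1: θ'=3.7076 (R=2.3333) → pose (-3.0051, 1.3655, 3.7076)
step 2: θ'=4.5826 (R=0.5714) → pose (-3.2653, 0.9572, 4.5826)
step 3: θ'=3.3326 (R=-1.2000) → pose (-4.2274, -0.0657, 3.3326)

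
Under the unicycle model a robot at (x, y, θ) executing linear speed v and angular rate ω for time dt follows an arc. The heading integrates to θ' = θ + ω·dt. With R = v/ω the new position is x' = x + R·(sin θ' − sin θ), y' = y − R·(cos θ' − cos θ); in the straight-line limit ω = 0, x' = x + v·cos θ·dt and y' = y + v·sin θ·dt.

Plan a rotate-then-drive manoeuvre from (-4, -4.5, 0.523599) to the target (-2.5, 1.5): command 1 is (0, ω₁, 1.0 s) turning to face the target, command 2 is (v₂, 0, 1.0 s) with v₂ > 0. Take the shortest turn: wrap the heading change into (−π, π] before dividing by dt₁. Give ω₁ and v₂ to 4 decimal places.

heading to target = atan2(1.5−-4.5, -2.5−-4) = 1.3258
Δθ = wrap(1.3258 − 0.5236) = 0.8022; ω₁ = Δθ/dt₁ = 0.8022
distance = √((-2.5−-4)² + (1.5−-4.5)²) = 6.1847; v₂ = distance/dt₂ = 6.1847

ω₁ = 0.8022, v₂ = 6.1847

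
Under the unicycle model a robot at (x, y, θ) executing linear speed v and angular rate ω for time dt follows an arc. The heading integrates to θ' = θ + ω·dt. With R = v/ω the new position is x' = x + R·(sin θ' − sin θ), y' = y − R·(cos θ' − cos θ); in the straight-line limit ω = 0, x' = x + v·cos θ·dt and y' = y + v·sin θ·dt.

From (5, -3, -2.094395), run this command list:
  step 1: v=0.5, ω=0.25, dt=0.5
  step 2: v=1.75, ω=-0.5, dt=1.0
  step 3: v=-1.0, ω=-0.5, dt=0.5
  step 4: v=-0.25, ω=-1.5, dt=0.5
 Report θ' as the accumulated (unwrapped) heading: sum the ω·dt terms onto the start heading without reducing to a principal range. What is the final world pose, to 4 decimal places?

step 1: θ'=-1.9694 (R=2.0000) → pose (4.8888, -3.2237, -1.9694)
step 2: θ'=-2.4694 (R=-3.5000) → pose (3.8427, -4.6039, -2.4694)
step 3: θ'=-2.7194 (R=2.0000) → pose (4.2686, -4.3444, -2.7194)
step 4: θ'=-3.4694 (R=0.1667) → pose (4.3905, -4.3387, -3.4694)

(4.3905, -4.3387, -3.4694)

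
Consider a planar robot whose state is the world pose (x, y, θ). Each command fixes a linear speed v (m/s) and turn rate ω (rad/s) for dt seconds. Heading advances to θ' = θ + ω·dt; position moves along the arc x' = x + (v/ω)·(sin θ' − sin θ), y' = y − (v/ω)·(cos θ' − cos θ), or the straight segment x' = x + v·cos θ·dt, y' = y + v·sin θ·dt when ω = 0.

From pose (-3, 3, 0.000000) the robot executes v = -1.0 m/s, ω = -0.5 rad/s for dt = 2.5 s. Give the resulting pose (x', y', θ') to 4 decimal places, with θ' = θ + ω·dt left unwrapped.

(-4.8980, 4.3694, -1.2500)

θ' = 0.0000 + -0.5·2.5 = -1.2500
R = v/ω = -1.0/-0.5 = 2.0000
x' = -3 + 2.0000·(sin -1.2500 − sin 0.0000) = -4.8980
y' = 3 − 2.0000·(cos -1.2500 − cos 0.0000) = 4.3694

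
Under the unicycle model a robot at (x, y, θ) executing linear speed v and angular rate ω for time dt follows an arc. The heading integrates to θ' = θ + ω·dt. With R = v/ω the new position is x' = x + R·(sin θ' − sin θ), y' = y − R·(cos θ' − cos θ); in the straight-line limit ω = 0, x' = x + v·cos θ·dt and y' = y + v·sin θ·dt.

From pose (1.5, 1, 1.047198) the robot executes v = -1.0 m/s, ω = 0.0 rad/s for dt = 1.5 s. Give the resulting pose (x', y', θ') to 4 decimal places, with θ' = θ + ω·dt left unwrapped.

θ' = 1.0472 + 0.0·1.5 = 1.0472
ω = 0 → straight: x' = 1.5 + -1.0·cos(1.0472)·1.5 = 0.7500
y' = 1 + -1.0·sin(1.0472)·1.5 = -0.2990

(0.7500, -0.2990, 1.0472)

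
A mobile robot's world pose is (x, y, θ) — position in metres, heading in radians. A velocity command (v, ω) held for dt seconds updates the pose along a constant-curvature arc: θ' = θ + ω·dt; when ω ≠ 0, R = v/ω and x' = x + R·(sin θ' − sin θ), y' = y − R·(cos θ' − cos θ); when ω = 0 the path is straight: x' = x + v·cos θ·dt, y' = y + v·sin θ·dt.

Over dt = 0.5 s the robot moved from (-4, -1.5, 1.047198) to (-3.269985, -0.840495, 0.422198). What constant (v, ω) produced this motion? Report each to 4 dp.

Δθ = 0.422198 − 1.047198 = -0.625000
ω = Δθ/dt = -0.625000/0.5 = -1.2500
R = Δx/(sin θ' − sin θ) = -1.6000
v = R·ω = -1.6000·-1.2500 = 2.0000

v = 2.0000, ω = -1.2500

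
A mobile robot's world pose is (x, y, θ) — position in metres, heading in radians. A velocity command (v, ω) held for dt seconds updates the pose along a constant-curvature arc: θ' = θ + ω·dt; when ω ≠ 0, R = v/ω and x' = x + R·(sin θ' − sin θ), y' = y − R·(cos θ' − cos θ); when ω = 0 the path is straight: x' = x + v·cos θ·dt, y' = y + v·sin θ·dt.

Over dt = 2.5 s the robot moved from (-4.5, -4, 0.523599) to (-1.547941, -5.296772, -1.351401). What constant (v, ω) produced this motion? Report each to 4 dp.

v = 1.5000, ω = -0.7500

Δθ = -1.351401 − 0.523599 = -1.875000
ω = Δθ/dt = -1.875000/2.5 = -0.7500
R = Δx/(sin θ' − sin θ) = -2.0000
v = R·ω = -2.0000·-0.7500 = 1.5000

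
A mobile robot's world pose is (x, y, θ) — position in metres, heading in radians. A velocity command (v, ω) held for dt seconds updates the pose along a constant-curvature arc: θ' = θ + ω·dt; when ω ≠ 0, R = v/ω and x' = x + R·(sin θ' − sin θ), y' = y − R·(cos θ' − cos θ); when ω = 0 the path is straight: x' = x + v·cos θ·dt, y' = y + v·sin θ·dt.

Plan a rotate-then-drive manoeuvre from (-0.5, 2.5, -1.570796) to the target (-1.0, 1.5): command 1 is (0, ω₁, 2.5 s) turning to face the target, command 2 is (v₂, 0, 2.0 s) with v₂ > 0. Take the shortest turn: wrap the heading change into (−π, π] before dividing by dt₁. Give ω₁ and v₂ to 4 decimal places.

heading to target = atan2(1.5−2.5, -1−-0.5) = -2.0344
Δθ = wrap(-2.0344 − -1.5708) = -0.4636; ω₁ = Δθ/dt₁ = -0.1855
distance = √((-1−-0.5)² + (1.5−2.5)²) = 1.1180; v₂ = distance/dt₂ = 0.5590

ω₁ = -0.1855, v₂ = 0.5590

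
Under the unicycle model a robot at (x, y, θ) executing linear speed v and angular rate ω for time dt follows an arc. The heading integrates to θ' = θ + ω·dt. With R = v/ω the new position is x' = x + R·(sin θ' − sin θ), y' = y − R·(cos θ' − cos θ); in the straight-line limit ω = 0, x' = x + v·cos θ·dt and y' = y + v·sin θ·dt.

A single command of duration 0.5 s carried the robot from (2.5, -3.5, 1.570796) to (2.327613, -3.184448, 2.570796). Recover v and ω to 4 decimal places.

Δθ = 2.570796 − 1.570796 = 1.000000
ω = Δθ/dt = 1.000000/0.5 = 2.0000
R = −Δy/(cos θ' − cos θ) = 0.3750
v = R·ω = 0.3750·2.0000 = 0.7500

v = 0.7500, ω = 2.0000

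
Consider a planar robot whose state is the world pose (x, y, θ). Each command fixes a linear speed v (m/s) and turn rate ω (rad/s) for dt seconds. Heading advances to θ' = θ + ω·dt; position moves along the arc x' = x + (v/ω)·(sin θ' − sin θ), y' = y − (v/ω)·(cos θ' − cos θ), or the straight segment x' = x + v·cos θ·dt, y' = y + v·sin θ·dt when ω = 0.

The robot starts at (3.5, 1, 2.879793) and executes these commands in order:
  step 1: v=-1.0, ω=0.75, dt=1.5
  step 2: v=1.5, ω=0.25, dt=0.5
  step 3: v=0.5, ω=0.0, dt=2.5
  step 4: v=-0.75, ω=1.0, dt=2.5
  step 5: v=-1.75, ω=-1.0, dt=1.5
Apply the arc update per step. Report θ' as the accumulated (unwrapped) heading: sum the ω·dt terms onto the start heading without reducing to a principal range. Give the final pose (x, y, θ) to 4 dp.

step 1: θ'=4.0048 (R=-1.3333) → pose (4.8583, 1.4212, 4.0048)
step 2: θ'=4.1298 (R=6.0000) → pose (4.4077, 0.8223, 4.1298)
step 3: θ'=4.1298 (straight) → pose (3.7199, -0.2215, 4.1298)
step 4: θ'=6.6298 (R=-0.7500) → pose (2.8389, 0.8966, 6.6298)
step 5: θ'=5.1298 (R=1.7500) → pose (0.6446, 1.8331, 5.1298)

(0.6446, 1.8331, 5.1298)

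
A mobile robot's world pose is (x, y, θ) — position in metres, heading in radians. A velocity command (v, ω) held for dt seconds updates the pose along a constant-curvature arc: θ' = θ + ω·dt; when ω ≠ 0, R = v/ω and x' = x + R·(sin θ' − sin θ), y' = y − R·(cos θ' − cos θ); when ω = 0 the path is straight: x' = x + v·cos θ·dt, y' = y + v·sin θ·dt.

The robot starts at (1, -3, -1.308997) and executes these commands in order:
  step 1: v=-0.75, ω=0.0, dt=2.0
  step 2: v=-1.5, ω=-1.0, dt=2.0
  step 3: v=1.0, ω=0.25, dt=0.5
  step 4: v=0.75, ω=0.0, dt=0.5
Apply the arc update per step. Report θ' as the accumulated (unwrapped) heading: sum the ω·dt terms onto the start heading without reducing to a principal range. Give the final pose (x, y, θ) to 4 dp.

step 1: θ'=-1.3090 (straight) → pose (0.6118, -1.5511, -1.3090)
step 2: θ'=-3.3090 (R=1.5000) → pose (2.3106, 0.3161, -3.3090)
step 3: θ'=-3.1840 (R=4.0000) → pose (1.8137, 0.3685, -3.1840)
step 4: θ'=-3.1840 (straight) → pose (1.4390, 0.3844, -3.1840)

(1.4390, 0.3844, -3.1840)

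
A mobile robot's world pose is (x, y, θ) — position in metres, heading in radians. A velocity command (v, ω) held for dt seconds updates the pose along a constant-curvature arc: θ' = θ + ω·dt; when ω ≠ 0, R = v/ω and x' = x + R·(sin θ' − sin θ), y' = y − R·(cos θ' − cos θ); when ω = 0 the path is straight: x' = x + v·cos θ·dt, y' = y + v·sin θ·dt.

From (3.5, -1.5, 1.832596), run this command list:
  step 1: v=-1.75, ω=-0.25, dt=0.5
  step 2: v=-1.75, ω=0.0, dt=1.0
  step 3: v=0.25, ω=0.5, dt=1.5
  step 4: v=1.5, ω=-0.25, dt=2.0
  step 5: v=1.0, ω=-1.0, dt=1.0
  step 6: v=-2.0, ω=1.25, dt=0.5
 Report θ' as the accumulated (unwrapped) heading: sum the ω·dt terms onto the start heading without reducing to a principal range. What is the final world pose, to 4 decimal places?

step 1: θ'=1.7076 (R=7.0000) → pose (3.6731, -2.3571, 1.7076)
step 2: θ'=1.7076 (straight) → pose (3.9118, -4.0908, 1.7076)
step 3: θ'=2.4576 (R=0.5000) → pose (3.7324, -3.7714, 2.4576)
step 4: θ'=1.9576 (R=-6.0000) → pose (1.9670, -1.3845, 1.9576)
step 5: θ'=0.9576 (R=-1.0000) → pose (2.0754, -0.4318, 0.9576)
step 6: θ'=1.5826 (R=-1.6000) → pose (1.7840, -1.3714, 1.5826)

(1.7840, -1.3714, 1.5826)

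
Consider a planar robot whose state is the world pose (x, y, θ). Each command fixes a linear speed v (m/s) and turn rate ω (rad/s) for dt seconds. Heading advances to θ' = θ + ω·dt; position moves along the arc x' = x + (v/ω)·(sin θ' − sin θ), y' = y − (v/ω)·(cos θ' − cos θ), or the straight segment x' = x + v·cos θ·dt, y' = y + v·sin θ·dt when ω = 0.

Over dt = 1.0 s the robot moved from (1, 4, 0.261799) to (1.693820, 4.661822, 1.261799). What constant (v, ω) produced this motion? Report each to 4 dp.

v = 1.0000, ω = 1.0000

Δθ = 1.261799 − 0.261799 = 1.000000
ω = Δθ/dt = 1.000000/1.0 = 1.0000
R = Δx/(sin θ' − sin θ) = 1.0000
v = R·ω = 1.0000·1.0000 = 1.0000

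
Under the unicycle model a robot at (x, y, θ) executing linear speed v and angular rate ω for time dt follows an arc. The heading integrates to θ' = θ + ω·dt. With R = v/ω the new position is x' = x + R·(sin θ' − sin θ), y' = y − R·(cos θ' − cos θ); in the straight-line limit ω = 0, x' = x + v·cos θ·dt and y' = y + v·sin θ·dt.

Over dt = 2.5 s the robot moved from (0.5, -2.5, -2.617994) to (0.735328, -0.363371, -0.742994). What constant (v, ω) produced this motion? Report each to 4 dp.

Δθ = -0.742994 − -2.617994 = 1.875000
ω = Δθ/dt = 1.875000/2.5 = 0.7500
R = −Δy/(cos θ' − cos θ) = -1.3333
v = R·ω = -1.3333·0.7500 = -1.0000

v = -1.0000, ω = 0.7500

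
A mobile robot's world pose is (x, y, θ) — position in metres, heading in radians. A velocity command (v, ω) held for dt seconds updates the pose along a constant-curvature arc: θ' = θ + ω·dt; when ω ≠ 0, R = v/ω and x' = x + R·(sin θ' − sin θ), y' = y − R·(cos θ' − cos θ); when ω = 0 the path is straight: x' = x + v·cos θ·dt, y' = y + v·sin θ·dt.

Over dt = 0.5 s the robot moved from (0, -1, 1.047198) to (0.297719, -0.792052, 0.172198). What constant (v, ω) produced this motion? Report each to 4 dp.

Δθ = 0.172198 − 1.047198 = -0.875000
ω = Δθ/dt = -0.875000/0.5 = -1.7500
R = Δx/(sin θ' − sin θ) = -0.4286
v = R·ω = -0.4286·-1.7500 = 0.7500

v = 0.7500, ω = -1.7500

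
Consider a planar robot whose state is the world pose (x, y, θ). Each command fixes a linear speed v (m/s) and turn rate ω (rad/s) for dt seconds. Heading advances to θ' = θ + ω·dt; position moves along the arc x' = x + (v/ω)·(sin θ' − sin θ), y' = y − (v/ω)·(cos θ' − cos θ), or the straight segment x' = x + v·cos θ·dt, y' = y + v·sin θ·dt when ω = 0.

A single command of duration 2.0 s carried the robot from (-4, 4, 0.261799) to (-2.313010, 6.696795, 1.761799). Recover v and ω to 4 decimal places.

v = 1.7500, ω = 0.7500

Δθ = 1.761799 − 0.261799 = 1.500000
ω = Δθ/dt = 1.500000/2.0 = 0.7500
R = −Δy/(cos θ' − cos θ) = 2.3333
v = R·ω = 2.3333·0.7500 = 1.7500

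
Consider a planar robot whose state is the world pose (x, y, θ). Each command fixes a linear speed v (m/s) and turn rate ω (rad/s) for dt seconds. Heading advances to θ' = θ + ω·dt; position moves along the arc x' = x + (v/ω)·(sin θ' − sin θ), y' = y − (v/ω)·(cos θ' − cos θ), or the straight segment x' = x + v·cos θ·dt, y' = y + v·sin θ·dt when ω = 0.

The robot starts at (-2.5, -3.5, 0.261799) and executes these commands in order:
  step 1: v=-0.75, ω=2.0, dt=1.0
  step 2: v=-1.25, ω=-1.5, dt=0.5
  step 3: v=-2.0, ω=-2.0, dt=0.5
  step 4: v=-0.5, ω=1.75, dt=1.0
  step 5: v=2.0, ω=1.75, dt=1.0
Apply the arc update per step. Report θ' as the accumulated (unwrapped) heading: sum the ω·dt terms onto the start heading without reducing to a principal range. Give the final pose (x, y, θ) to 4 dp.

(-4.8453, -5.9171, 4.0118)

step 1: θ'=2.2618 (R=-0.3750) → pose (-2.6919, -4.1012, 2.2618)
step 2: θ'=1.5118 (R=0.8333) → pose (-2.5022, -4.6814, 1.5118)
step 3: θ'=0.5118 (R=1.0000) → pose (-3.0107, -5.4943, 0.5118)
step 4: θ'=2.2618 (R=-0.2857) → pose (-3.0910, -5.9255, 2.2618)
step 5: θ'=4.0118 (R=1.1429) → pose (-4.8453, -5.9171, 4.0118)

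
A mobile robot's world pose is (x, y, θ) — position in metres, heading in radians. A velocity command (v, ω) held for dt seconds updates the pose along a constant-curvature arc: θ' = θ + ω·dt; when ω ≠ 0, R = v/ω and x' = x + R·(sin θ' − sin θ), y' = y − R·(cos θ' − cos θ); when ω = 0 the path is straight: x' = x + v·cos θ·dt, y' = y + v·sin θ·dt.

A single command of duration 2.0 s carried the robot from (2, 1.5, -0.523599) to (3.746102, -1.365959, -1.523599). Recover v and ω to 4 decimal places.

v = 1.7500, ω = -0.5000

Δθ = -1.523599 − -0.523599 = -1.000000
ω = Δθ/dt = -1.000000/2.0 = -0.5000
R = −Δy/(cos θ' − cos θ) = -3.5000
v = R·ω = -3.5000·-0.5000 = 1.7500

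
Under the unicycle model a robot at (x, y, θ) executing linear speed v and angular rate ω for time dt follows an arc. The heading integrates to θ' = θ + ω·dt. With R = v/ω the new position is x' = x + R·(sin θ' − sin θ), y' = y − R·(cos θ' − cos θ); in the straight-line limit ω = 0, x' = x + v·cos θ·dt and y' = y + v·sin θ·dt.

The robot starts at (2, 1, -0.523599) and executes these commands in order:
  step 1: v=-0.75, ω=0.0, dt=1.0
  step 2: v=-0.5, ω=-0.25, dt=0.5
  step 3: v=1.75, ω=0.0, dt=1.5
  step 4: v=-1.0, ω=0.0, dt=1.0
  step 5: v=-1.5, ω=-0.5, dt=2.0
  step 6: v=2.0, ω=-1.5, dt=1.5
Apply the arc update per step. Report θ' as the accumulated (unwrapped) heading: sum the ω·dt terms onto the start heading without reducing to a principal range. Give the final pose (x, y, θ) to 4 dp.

step 1: θ'=-0.5236 (straight) → pose (1.3505, 1.3750, -0.5236)
step 2: θ'=-0.6486 (R=2.0000) → pose (1.1423, 1.5132, -0.6486)
step 3: θ'=-0.6486 (straight) → pose (3.2343, -0.0725, -0.6486)
step 4: θ'=-0.6486 (straight) → pose (2.4374, 0.5316, -0.6486)
step 5: θ'=-1.6486 (R=3.0000) → pose (1.2586, 3.1555, -1.6486)
step 6: θ'=-3.8986 (R=-1.3333) → pose (-0.9863, 2.2900, -3.8986)

(-0.9863, 2.2900, -3.8986)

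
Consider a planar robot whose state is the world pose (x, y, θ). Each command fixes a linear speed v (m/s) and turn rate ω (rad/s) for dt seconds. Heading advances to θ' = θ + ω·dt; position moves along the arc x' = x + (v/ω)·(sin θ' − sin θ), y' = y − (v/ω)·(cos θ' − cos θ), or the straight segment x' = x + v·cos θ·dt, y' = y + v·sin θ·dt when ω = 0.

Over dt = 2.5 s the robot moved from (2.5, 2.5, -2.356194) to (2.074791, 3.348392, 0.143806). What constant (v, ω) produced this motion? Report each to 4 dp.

v = -0.5000, ω = 1.0000

Δθ = 0.143806 − -2.356194 = 2.500000
ω = Δθ/dt = 2.500000/2.5 = 1.0000
R = −Δy/(cos θ' − cos θ) = -0.5000
v = R·ω = -0.5000·1.0000 = -0.5000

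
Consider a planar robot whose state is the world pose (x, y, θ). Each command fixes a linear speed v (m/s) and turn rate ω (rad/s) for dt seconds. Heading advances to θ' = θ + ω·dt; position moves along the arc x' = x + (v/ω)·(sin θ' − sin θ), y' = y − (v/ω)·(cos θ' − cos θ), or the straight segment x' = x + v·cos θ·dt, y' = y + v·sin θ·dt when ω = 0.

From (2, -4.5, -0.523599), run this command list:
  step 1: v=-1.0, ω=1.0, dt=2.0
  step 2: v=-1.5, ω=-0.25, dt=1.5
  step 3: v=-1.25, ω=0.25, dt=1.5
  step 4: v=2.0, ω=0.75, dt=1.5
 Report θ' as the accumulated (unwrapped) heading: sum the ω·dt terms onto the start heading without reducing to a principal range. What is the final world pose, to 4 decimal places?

(-1.9196, -6.6725, 2.6014)

step 1: θ'=1.4764 (R=-1.0000) → pose (0.5045, -5.2718, 1.4764)
step 2: θ'=1.1014 (R=6.0000) → pose (-0.1178, -7.4203, 1.1014)
step 3: θ'=1.4764 (R=-5.0000) → pose (-0.6363, -9.2108, 1.4764)
step 4: θ'=2.6014 (R=2.6667) → pose (-1.9196, -6.6725, 2.6014)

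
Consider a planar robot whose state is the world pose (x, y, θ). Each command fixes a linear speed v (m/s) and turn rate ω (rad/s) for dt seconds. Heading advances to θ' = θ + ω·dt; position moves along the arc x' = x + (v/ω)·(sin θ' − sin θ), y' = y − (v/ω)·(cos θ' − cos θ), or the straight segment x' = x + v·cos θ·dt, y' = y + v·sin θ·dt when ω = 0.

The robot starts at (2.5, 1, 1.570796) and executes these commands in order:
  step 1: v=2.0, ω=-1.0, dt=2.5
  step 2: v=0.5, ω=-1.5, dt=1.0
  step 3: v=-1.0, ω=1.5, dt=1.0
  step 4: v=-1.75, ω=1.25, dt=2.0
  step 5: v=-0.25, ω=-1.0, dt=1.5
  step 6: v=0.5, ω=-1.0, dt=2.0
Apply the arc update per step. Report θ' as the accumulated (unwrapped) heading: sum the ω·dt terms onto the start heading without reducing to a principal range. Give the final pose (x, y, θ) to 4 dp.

step 1: θ'=-0.9292 (R=-2.0000) → pose (6.1023, 2.1969, -0.9292)
step 2: θ'=-2.4292 (R=-0.3333) → pose (6.0531, 1.7452, -2.4292)
step 3: θ'=-0.9292 (R=-0.6667) → pose (6.1515, 2.6487, -0.9292)
step 4: θ'=1.5708 (R=-1.4000) → pose (3.6299, 1.8108, 1.5708)
step 5: θ'=0.0708 (R=0.2500) → pose (3.3975, 1.5615, 0.0708)
step 6: θ'=-1.9292 (R=-0.5000) → pose (3.9011, 0.8873, -1.9292)

(3.9011, 0.8873, -1.9292)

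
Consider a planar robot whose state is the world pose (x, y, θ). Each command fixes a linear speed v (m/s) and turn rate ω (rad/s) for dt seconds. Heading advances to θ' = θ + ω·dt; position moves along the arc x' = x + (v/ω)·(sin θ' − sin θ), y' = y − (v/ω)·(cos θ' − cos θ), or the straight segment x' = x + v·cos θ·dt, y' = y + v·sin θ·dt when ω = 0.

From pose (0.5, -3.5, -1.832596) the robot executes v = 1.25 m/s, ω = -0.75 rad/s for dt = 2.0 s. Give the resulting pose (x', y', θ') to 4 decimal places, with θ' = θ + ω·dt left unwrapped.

θ' = -1.8326 + -0.75·2.0 = -3.3326
R = v/ω = 1.25/-0.75 = -1.6667
x' = 0.5 + -1.6667·(sin -3.3326 − sin -1.8326) = -1.4263
y' = -3.5 − -1.6667·(cos -3.3326 − cos -1.8326) = -4.7050

(-1.4263, -4.7050, -3.3326)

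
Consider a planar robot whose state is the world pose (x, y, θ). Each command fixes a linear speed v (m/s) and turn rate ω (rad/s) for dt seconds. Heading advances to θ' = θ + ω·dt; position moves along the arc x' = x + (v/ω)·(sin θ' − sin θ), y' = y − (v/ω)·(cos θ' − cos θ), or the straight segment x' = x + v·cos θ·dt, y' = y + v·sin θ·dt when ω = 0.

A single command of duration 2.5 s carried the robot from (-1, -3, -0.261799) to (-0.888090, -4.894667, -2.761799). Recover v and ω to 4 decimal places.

v = 1.0000, ω = -1.0000

Δθ = -2.761799 − -0.261799 = -2.500000
ω = Δθ/dt = -2.500000/2.5 = -1.0000
R = −Δy/(cos θ' − cos θ) = -1.0000
v = R·ω = -1.0000·-1.0000 = 1.0000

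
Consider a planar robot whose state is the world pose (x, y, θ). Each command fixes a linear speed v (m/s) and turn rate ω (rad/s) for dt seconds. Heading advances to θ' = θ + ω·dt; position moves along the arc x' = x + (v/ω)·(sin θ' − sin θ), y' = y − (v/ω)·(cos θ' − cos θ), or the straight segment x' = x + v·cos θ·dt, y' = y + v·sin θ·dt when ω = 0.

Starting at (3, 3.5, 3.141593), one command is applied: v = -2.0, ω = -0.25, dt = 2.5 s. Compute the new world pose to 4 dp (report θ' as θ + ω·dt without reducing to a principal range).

θ' = 3.1416 + -0.25·2.5 = 2.5166
R = v/ω = -2.0/-0.25 = 8.0000
x' = 3 + 8.0000·(sin 2.5166 − sin 3.1416) = 7.6808
y' = 3.5 − 8.0000·(cos 2.5166 − cos 3.1416) = 1.9877

(7.6808, 1.9877, 2.5166)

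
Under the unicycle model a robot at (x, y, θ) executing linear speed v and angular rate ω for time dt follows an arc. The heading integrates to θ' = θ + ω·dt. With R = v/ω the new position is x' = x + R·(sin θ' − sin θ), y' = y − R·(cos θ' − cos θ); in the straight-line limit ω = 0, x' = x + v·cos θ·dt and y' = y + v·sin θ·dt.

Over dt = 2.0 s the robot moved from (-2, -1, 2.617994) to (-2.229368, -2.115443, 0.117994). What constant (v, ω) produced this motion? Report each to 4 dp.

v = -0.7500, ω = -1.2500

Δθ = 0.117994 − 2.617994 = -2.500000
ω = Δθ/dt = -2.500000/2.0 = -1.2500
R = −Δy/(cos θ' − cos θ) = 0.6000
v = R·ω = 0.6000·-1.2500 = -0.7500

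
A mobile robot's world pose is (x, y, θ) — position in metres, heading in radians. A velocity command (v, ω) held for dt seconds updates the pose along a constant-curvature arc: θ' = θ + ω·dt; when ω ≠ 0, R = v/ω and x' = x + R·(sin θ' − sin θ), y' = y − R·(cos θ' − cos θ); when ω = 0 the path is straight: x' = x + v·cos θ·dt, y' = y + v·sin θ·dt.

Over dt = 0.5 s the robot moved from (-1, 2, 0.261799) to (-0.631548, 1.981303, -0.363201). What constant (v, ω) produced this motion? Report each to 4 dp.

Δθ = -0.363201 − 0.261799 = -0.625000
ω = Δθ/dt = -0.625000/0.5 = -1.2500
R = Δx/(sin θ' − sin θ) = -0.6000
v = R·ω = -0.6000·-1.2500 = 0.7500

v = 0.7500, ω = -1.2500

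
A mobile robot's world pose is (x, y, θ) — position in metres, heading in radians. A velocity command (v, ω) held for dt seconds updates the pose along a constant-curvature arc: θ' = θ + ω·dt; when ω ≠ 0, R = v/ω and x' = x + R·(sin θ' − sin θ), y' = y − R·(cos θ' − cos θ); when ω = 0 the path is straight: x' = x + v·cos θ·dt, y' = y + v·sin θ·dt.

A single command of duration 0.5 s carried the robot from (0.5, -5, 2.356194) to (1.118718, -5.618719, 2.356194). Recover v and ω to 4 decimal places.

Δθ = 2.356194 − 2.356194 = 0.000000
ω = Δθ/dt = 0.000000/0.5 = 0.0000
ω = 0 → v = (Δx·cos θ + Δy·sin θ)/dt = -1.7500

v = -1.7500, ω = 0.0000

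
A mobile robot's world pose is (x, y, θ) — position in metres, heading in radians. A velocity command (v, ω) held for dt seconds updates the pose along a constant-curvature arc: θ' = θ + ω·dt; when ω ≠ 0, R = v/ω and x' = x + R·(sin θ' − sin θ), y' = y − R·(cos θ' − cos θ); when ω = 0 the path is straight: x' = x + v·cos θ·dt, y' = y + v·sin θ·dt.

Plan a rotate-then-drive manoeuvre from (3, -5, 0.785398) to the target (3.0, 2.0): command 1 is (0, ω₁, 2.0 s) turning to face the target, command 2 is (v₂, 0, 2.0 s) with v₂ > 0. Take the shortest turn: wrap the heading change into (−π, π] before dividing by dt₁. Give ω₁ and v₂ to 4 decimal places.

ω₁ = 0.3927, v₂ = 3.5000

heading to target = atan2(2−-5, 3−3) = 1.5708
Δθ = wrap(1.5708 − 0.7854) = 0.7854; ω₁ = Δθ/dt₁ = 0.3927
distance = √((3−3)² + (2−-5)²) = 7.0000; v₂ = distance/dt₂ = 3.5000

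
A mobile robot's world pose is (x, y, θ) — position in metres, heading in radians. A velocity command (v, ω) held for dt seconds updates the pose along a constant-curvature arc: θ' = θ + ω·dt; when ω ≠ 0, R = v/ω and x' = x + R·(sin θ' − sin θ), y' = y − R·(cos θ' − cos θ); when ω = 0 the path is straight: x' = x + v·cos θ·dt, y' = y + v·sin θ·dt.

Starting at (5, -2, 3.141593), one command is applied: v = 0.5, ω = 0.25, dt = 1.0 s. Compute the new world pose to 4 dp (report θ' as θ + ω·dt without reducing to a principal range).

θ' = 3.1416 + 0.25·1.0 = 3.3916
R = v/ω = 0.5/0.25 = 2.0000
x' = 5 + 2.0000·(sin 3.3916 − sin 3.1416) = 4.5052
y' = -2 − 2.0000·(cos 3.3916 − cos 3.1416) = -2.0622

(4.5052, -2.0622, 3.3916)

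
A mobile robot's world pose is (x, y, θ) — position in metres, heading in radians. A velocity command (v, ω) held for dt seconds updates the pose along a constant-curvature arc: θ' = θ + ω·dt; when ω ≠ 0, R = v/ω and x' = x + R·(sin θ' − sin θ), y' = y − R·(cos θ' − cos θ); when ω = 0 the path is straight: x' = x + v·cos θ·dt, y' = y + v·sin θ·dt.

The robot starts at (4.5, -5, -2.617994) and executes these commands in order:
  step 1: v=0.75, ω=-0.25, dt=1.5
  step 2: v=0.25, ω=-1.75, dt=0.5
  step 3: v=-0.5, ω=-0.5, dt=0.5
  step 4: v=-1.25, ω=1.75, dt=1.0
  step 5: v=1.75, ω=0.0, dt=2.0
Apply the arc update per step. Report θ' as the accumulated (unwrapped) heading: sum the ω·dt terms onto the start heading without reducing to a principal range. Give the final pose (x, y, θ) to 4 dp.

(2.0794, -8.0784, -2.3680)

step 1: θ'=-2.9930 (R=-3.0000) → pose (3.4442, -5.3689, -2.9930)
step 2: θ'=-3.8680 (R=-0.1429) → pose (3.3281, -5.3344, -3.8680)
step 3: θ'=-4.1180 (R=1.0000) → pose (3.4924, -5.5219, -4.1180)
step 4: θ'=-2.3680 (R=-0.7143) → pose (4.5833, -5.6329, -2.3680)
step 5: θ'=-2.3680 (straight) → pose (2.0794, -8.0784, -2.3680)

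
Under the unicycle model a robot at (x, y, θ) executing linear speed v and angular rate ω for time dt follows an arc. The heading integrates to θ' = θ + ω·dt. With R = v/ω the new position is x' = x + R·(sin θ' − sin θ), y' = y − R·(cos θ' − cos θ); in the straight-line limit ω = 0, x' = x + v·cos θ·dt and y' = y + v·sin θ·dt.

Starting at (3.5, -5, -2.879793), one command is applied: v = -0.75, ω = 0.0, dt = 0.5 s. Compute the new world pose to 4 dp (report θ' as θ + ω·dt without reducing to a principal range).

(3.8622, -4.9029, -2.8798)

θ' = -2.8798 + 0.0·0.5 = -2.8798
ω = 0 → straight: x' = 3.5 + -0.75·cos(-2.8798)·0.5 = 3.8622
y' = -5 + -0.75·sin(-2.8798)·0.5 = -4.9029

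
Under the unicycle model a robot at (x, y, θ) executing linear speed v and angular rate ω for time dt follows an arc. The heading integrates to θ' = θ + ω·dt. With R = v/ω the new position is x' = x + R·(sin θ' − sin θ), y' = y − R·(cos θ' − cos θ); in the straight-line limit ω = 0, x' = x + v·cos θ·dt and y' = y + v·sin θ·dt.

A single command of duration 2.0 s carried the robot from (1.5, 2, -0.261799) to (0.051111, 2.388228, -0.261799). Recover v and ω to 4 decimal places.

Δθ = -0.261799 − -0.261799 = 0.000000
ω = Δθ/dt = 0.000000/2.0 = 0.0000
ω = 0 → v = (Δx·cos θ + Δy·sin θ)/dt = -0.7500

v = -0.7500, ω = 0.0000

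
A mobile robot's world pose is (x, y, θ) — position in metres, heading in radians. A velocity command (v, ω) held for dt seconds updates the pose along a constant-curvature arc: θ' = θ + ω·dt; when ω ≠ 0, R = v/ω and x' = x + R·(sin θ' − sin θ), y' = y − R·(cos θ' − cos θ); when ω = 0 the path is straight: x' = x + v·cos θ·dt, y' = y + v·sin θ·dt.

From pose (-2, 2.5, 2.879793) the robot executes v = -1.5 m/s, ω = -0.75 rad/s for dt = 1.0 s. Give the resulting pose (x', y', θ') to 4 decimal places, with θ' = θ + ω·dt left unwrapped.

(-0.8221, 1.6288, 2.1298)

θ' = 2.8798 + -0.75·1.0 = 2.1298
R = v/ω = -1.5/-0.75 = 2.0000
x' = -2 + 2.0000·(sin 2.1298 − sin 2.8798) = -0.8221
y' = 2.5 − 2.0000·(cos 2.1298 − cos 2.8798) = 1.6288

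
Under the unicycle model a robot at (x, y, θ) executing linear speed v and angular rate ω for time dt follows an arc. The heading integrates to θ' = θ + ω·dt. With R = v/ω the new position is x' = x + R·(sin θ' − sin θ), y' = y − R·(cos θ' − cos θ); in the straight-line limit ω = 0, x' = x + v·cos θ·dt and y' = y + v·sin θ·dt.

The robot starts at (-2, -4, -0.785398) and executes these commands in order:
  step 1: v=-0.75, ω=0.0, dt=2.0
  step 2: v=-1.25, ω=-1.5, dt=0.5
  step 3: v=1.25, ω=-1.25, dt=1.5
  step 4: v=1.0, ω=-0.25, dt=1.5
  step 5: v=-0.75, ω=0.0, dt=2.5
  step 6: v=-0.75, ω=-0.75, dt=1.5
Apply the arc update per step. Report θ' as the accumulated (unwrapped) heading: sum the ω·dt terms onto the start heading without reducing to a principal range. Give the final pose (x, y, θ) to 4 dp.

step 1: θ'=-0.7854 (straight) → pose (-3.0607, -2.9393, -0.7854)
step 2: θ'=-1.5354 (R=0.8333) → pose (-3.3042, -2.3796, -1.5354)
step 3: θ'=-3.4104 (R=-1.0000) → pose (-4.5692, -3.3791, -3.4104)
step 4: θ'=-3.7854 (R=-4.0000) → pose (-5.9078, -2.7220, -3.7854)
step 5: θ'=-3.7854 (straight) → pose (-4.4082, -3.8474, -3.7854)
step 6: θ'=-4.9104 (R=1.0000) → pose (-4.0279, -4.8440, -4.9104)

(-4.0279, -4.8440, -4.9104)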